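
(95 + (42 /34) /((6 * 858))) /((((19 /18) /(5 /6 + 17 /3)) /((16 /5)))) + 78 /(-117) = 99732962 /53295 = 1871.34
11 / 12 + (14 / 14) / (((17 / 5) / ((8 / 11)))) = 2537 / 2244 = 1.13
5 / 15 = 1 / 3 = 0.33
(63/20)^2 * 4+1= 40.69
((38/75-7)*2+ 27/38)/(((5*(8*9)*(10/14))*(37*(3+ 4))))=-34987/189810000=-0.00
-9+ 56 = 47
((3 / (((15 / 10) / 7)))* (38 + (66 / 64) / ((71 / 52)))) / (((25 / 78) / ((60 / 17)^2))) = 432687528 / 20519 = 21087.16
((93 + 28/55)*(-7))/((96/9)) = -108003/1760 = -61.37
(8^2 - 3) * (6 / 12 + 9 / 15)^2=7381 / 100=73.81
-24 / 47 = -0.51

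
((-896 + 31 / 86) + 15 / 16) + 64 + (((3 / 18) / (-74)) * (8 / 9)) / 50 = -14273787613 / 17182800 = -830.70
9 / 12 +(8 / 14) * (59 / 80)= 41 / 35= 1.17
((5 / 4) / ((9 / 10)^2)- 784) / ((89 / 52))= -3295708 / 7209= -457.17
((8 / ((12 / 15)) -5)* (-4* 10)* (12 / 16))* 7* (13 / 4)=-6825 / 2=-3412.50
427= 427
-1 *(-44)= 44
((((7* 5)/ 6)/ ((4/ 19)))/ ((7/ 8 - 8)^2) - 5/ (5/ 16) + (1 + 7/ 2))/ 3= -11239/ 3078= -3.65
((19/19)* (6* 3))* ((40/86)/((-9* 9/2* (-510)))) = 8/19737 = 0.00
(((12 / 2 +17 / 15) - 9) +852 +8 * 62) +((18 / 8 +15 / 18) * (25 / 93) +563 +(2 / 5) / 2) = 2131741 / 1116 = 1910.16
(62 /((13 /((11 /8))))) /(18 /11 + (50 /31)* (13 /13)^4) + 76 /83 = 14030139 /4782128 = 2.93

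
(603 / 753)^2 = 40401 / 63001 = 0.64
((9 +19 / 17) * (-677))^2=13559205136 / 289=46917664.83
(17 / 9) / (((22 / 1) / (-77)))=-119 / 18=-6.61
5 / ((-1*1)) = -5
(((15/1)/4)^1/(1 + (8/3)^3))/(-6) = -135/4312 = -0.03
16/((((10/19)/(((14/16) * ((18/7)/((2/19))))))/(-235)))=-152703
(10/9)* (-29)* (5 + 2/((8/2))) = -1595/9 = -177.22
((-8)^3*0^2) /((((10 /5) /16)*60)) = 0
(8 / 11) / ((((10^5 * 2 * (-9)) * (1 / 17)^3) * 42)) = -4913 / 103950000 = -0.00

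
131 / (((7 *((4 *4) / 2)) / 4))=131 / 14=9.36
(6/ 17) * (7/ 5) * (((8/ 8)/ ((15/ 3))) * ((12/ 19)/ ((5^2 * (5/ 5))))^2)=6048/ 95890625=0.00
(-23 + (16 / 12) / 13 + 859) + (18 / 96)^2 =8347999 / 9984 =836.14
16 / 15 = 1.07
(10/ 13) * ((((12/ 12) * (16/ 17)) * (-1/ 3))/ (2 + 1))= -160/ 1989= -0.08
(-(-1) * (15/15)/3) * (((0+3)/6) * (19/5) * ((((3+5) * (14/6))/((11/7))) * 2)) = 7448/495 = 15.05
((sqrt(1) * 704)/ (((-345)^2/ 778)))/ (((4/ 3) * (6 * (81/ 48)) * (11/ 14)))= 1394176/ 3213675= 0.43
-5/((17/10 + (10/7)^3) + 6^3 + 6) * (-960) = 5488000/259097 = 21.18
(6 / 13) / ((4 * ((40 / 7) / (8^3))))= 672 / 65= 10.34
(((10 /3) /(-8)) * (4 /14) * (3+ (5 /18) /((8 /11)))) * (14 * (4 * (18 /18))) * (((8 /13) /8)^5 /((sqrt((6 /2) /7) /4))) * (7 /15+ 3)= -1948 * sqrt(21) /6940323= -0.00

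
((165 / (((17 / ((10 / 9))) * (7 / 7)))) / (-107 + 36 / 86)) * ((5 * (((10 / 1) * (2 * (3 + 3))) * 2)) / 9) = -13.49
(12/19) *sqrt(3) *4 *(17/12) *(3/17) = 12 *sqrt(3)/19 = 1.09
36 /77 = 0.47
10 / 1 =10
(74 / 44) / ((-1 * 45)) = -37 / 990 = -0.04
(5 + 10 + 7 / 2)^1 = 37 / 2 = 18.50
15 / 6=5 / 2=2.50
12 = 12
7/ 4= 1.75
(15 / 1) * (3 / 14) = 45 / 14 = 3.21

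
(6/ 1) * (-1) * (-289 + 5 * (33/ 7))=11148/ 7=1592.57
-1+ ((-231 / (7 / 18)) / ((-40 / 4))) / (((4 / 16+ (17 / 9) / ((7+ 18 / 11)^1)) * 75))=0.69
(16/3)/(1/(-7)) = -112/3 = -37.33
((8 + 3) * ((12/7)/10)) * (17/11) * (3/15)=102/175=0.58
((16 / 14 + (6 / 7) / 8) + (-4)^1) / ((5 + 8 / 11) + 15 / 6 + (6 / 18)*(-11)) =-363 / 602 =-0.60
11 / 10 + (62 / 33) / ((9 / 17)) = 13807 / 2970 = 4.65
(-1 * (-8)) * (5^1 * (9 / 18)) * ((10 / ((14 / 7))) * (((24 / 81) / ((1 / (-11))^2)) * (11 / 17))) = 1064800 / 459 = 2319.83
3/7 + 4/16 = 19/28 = 0.68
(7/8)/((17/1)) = 7/136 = 0.05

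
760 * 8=6080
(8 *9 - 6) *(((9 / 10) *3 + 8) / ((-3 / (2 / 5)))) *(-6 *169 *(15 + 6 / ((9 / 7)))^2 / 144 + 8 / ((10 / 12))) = 3449877629 / 13500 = 255546.49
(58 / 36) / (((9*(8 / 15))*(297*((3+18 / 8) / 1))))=145 / 673596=0.00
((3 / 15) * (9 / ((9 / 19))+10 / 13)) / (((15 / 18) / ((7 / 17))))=10794 / 5525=1.95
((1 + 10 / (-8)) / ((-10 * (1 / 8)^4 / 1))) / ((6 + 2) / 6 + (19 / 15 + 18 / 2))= 256 / 29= 8.83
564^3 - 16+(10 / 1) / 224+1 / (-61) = 1225702666689 / 6832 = 179406128.03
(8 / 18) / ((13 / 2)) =8 / 117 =0.07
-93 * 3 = -279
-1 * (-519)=519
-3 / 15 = -0.20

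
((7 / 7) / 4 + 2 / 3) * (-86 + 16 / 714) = -78.81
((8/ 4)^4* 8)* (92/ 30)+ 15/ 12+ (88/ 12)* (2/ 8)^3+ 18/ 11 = 2088421/ 5280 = 395.53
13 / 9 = 1.44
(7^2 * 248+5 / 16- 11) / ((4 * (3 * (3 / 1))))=194261 / 576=337.26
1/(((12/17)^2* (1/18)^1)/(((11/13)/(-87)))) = -0.35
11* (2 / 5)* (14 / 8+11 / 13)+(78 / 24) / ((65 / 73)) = 3919 / 260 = 15.07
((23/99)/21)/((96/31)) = 713/199584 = 0.00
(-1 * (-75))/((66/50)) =625/11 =56.82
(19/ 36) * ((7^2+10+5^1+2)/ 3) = 209/ 18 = 11.61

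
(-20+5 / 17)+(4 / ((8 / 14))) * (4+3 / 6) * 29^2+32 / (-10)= 4499661 / 170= 26468.59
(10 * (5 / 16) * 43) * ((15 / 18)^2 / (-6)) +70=94085 / 1728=54.45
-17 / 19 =-0.89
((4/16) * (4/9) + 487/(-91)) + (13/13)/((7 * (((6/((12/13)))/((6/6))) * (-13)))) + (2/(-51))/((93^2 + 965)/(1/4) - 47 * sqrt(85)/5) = -2338659076540622/446119223568291 - 94 * sqrt(85)/377108388477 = -5.24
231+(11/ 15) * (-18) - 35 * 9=-486/ 5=-97.20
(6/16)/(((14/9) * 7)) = 27/784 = 0.03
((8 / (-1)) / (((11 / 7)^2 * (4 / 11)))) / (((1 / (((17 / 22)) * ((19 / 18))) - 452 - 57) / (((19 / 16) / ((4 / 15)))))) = 4510695 / 57731872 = 0.08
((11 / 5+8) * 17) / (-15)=-289 / 25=-11.56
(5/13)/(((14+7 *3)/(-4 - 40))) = -44/91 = -0.48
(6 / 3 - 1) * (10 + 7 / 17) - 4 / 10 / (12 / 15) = 9.91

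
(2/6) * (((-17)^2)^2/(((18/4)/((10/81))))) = 763.80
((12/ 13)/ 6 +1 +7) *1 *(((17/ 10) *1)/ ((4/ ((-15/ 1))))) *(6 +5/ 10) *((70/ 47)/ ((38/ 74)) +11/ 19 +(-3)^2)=-3765279/ 893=-4216.44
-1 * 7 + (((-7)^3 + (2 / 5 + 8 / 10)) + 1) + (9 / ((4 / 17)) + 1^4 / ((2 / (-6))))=-6251 / 20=-312.55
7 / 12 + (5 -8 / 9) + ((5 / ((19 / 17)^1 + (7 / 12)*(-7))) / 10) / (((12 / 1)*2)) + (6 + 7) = 96308 / 5445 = 17.69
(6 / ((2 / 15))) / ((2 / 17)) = 765 / 2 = 382.50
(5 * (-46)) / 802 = -115 / 401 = -0.29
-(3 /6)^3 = -1 /8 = -0.12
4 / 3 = 1.33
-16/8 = -2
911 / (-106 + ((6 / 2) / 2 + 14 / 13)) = -23686 / 2689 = -8.81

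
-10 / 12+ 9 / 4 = 17 / 12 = 1.42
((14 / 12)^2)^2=2401 / 1296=1.85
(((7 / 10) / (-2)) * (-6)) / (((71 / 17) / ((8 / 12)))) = 119 / 355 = 0.34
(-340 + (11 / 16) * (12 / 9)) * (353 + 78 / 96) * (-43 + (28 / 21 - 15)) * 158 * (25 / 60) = 85931888575 / 192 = 447561919.66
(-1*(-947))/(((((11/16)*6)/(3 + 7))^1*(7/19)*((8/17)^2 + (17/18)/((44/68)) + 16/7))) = 2495988960/1588903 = 1570.89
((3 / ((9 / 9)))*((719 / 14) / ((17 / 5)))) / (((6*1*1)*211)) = 3595 / 100436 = 0.04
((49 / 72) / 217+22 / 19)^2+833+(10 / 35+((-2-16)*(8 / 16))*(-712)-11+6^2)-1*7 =91404620523343 / 12589069248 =7260.63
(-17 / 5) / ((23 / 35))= -119 / 23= -5.17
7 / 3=2.33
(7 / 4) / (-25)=-7 / 100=-0.07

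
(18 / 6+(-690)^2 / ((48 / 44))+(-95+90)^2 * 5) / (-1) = -436553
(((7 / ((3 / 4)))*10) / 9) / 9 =280 / 243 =1.15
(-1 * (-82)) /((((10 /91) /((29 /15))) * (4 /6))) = 108199 /50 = 2163.98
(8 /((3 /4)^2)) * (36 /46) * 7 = 1792 /23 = 77.91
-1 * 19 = -19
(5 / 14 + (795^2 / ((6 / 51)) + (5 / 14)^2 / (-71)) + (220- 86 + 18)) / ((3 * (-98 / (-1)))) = 74761829327 / 4091304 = 18273.35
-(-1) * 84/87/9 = 28/261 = 0.11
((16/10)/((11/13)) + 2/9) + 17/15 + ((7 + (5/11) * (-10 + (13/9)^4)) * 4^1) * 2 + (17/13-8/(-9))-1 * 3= 37.91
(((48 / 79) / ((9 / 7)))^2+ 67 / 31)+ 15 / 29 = 146532008 / 50495931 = 2.90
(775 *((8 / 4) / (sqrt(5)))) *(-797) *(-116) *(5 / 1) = 143300600 *sqrt(5) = 320429882.82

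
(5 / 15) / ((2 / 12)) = 2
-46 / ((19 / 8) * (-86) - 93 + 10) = 184 / 1149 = 0.16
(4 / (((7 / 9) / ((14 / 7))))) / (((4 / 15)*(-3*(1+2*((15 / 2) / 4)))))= -360 / 133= -2.71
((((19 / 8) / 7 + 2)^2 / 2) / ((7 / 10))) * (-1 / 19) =-85805 / 417088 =-0.21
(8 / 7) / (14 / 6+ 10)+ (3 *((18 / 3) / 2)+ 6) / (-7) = -2.05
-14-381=-395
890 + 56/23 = 20526/23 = 892.43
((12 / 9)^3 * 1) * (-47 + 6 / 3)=-320 / 3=-106.67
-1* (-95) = 95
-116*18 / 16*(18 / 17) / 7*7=-2349 / 17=-138.18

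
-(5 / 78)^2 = -25 / 6084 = -0.00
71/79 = 0.90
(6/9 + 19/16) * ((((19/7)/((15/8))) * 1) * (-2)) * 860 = -290852/63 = -4616.70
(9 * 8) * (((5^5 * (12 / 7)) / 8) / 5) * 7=67500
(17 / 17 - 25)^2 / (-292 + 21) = -2.13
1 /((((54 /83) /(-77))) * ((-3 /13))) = 83083 /162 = 512.86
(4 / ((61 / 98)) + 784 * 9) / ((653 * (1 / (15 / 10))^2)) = 24.33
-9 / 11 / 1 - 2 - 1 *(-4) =13 / 11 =1.18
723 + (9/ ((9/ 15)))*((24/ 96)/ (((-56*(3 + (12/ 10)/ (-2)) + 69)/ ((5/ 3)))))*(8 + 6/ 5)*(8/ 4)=235846/ 327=721.24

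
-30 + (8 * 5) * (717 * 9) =258090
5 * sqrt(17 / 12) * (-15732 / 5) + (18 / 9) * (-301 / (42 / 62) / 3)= -2622 * sqrt(51)- 2666 / 9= -19021.05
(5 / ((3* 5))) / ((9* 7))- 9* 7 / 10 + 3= -3.29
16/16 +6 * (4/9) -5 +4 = 8/3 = 2.67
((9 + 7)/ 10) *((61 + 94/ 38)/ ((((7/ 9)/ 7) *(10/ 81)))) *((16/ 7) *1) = 16922.45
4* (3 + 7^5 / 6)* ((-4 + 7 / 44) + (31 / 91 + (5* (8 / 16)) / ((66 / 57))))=-15058375 / 1001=-15043.33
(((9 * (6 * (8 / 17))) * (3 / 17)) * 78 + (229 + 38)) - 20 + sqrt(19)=sqrt(19) + 172471 / 289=601.14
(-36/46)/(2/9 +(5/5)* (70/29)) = -2349/7912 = -0.30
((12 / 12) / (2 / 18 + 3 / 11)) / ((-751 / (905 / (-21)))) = 29865 / 199766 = 0.15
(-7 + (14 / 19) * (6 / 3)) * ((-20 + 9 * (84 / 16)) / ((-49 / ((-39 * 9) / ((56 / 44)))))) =-6312735 / 7448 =-847.57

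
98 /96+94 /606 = 5701 /4848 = 1.18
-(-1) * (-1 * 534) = -534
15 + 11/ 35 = 536/ 35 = 15.31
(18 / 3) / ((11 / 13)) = 78 / 11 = 7.09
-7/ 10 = -0.70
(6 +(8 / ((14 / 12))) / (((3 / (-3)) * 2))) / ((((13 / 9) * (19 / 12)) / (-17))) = -33048 / 1729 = -19.11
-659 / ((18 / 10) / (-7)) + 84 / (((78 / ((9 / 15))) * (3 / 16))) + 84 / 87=43552369 / 16965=2567.19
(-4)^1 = -4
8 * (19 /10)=76 /5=15.20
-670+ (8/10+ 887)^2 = 19687971/25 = 787518.84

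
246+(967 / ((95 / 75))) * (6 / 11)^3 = 9354174 / 25289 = 369.89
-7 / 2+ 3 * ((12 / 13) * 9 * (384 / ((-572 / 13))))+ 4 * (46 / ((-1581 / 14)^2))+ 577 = 254498118397 / 714874446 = 356.00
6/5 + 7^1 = 41/5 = 8.20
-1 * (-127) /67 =127 /67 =1.90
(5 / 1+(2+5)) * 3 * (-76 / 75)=-912 / 25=-36.48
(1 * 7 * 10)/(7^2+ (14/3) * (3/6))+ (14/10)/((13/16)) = 2207/715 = 3.09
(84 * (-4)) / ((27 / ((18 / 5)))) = -224 / 5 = -44.80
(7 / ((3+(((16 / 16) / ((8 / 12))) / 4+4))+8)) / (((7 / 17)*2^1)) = 68 / 123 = 0.55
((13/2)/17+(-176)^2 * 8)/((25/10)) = 1685097/17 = 99123.35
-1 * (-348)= 348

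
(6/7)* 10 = 60/7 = 8.57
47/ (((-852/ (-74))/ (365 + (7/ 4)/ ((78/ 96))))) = 2766749/ 1846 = 1498.78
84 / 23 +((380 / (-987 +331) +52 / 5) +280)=5534899 / 18860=293.47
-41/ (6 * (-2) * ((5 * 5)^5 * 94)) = 41/ 11015625000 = 0.00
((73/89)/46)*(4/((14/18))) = 1314/14329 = 0.09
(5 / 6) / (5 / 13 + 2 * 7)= 65 / 1122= 0.06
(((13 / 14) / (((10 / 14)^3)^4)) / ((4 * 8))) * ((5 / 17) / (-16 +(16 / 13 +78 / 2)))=0.02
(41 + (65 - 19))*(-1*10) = -870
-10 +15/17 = -9.12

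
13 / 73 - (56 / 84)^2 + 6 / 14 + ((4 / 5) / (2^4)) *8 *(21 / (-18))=-7001 / 22995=-0.30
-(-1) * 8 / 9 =0.89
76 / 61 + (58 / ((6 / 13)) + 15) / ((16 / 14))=124.33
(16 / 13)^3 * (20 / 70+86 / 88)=398336 / 169169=2.35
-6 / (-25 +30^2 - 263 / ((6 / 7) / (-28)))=-18 / 28399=-0.00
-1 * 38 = -38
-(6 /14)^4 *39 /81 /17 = -0.00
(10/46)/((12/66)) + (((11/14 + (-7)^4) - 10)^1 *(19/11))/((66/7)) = 14672875/33396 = 439.36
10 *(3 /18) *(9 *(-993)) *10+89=-148861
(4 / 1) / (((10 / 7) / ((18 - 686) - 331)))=-13986 / 5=-2797.20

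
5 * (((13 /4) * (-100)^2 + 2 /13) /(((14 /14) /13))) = 2112510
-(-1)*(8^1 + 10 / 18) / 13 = 77 / 117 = 0.66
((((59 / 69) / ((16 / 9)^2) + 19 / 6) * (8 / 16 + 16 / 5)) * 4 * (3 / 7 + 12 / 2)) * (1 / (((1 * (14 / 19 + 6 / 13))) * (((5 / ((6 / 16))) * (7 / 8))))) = 26993889 / 1154048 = 23.39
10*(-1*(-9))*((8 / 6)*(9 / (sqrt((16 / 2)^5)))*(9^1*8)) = 429.57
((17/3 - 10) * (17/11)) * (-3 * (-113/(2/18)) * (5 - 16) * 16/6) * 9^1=5394168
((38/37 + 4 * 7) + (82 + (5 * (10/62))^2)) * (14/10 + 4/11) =385178561/1955635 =196.96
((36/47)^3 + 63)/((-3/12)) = -26350020/103823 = -253.80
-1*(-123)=123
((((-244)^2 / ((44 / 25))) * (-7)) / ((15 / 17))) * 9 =-26567940 / 11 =-2415267.27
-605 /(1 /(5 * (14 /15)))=-8470 /3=-2823.33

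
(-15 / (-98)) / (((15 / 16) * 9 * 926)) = 4 / 204183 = 0.00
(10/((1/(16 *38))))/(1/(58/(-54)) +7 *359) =17632/7285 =2.42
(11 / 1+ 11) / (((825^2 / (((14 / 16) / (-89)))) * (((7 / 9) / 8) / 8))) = -16 / 611875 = -0.00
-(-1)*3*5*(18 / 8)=135 / 4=33.75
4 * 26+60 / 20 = 107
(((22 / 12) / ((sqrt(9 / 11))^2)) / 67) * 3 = 121 / 1206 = 0.10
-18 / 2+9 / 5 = -36 / 5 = -7.20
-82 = -82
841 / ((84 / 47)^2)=1857769 / 7056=263.29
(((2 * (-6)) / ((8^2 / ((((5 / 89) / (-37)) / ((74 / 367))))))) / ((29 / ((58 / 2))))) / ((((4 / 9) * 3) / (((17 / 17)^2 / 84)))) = 0.00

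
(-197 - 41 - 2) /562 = -120 /281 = -0.43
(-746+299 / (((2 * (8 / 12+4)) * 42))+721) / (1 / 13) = -123513 / 392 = -315.08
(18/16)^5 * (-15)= -885735/32768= -27.03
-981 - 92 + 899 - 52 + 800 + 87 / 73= 41989 / 73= 575.19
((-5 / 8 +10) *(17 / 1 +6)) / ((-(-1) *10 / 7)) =2415 / 16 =150.94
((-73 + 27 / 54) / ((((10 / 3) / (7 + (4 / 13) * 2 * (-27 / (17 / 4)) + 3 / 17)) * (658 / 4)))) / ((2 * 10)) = -31407 / 1454180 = -0.02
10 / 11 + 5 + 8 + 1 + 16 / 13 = 2308 / 143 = 16.14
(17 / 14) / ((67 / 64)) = 544 / 469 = 1.16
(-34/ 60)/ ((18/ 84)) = -119/ 45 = -2.64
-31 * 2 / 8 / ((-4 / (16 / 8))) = 31 / 8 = 3.88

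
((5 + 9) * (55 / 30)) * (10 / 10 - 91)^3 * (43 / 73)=-804573000 / 73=-11021547.95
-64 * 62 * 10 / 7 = -39680 / 7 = -5668.57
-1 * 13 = -13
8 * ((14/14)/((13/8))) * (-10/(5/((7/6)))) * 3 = -448/13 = -34.46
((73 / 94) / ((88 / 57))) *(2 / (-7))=-4161 / 28952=-0.14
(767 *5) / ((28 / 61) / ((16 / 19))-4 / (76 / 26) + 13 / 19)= -3555812 / 129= -27564.43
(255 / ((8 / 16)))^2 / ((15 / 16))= 277440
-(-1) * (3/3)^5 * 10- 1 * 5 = 5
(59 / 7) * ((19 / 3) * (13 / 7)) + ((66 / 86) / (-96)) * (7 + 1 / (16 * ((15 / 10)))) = 53442831 / 539392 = 99.08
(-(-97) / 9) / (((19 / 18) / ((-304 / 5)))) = -3104 / 5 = -620.80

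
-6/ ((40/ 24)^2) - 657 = -659.16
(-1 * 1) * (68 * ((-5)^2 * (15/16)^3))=-1434375/1024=-1400.76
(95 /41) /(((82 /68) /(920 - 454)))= 1505180 /1681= 895.41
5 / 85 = 1 / 17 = 0.06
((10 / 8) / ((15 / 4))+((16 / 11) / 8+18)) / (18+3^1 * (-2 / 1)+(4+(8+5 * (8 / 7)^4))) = 112847 / 198264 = 0.57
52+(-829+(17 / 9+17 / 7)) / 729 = 2336249 / 45927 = 50.87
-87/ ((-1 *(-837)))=-29/ 279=-0.10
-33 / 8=-4.12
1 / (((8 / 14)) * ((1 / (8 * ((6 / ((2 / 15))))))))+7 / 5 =3157 / 5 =631.40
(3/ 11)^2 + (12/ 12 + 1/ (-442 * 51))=2930339/ 2727582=1.07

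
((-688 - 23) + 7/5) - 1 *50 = -3798/5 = -759.60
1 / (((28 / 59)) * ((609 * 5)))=59 / 85260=0.00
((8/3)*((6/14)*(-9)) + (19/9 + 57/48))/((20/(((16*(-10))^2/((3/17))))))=-50679.79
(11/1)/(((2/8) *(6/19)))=418/3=139.33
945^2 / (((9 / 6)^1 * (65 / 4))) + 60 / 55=5239236 / 143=36638.01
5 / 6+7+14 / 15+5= 413 / 30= 13.77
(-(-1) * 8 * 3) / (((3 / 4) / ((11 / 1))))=352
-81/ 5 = -16.20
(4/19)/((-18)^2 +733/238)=952/1479055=0.00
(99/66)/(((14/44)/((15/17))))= 495/119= 4.16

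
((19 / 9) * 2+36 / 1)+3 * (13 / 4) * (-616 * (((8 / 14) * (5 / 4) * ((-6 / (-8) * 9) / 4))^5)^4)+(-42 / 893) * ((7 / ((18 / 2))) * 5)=-251669.83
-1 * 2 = -2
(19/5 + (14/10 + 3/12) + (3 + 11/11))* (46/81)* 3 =161/10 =16.10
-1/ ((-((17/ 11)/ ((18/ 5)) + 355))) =198/ 70375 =0.00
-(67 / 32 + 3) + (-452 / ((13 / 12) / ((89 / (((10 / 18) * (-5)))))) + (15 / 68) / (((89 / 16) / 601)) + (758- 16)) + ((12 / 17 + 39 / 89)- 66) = 13017599177 / 925600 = 14063.96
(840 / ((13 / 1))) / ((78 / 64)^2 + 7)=860160 / 112957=7.61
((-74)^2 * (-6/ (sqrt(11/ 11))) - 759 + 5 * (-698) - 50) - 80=-37235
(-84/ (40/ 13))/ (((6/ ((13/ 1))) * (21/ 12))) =-169/ 5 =-33.80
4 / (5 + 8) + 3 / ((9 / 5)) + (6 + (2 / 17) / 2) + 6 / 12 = 11315 / 1326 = 8.53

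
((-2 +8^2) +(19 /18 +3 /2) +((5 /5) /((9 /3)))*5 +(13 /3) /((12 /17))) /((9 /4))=2605 /81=32.16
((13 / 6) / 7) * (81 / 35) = 351 / 490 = 0.72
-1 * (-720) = 720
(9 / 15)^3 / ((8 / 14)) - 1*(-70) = 70.38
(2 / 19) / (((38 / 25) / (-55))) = -1375 / 361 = -3.81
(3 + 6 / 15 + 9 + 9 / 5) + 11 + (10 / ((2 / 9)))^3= 455751 / 5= 91150.20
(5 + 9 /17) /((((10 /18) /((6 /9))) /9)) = 5076 /85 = 59.72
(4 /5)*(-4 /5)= -16 /25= -0.64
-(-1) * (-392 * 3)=-1176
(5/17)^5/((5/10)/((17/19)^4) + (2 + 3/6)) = 3125/4657371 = 0.00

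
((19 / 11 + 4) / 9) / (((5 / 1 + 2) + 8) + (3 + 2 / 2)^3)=7 / 869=0.01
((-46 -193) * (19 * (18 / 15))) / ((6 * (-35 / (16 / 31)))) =72656 / 5425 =13.39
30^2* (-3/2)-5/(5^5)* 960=-168942/125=-1351.54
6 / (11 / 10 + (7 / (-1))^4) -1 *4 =-32008 / 8007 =-4.00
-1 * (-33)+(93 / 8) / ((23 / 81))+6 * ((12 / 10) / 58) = 74.06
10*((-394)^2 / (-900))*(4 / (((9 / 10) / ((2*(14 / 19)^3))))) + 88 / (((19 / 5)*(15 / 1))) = -3406882936 / 555579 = -6132.13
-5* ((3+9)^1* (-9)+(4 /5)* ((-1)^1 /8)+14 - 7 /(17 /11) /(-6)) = 23803 /51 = 466.73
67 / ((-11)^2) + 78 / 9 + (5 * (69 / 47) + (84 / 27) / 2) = 927250 / 51183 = 18.12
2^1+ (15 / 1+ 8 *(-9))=-55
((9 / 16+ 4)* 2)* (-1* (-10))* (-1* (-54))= 4927.50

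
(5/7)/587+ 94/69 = 1.36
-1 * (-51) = 51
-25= -25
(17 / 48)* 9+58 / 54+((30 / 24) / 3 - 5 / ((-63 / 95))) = 36947 / 3024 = 12.22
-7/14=-1/2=-0.50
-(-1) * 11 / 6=11 / 6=1.83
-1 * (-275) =275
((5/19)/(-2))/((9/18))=-5/19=-0.26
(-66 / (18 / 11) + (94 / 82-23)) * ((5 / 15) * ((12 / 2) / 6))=-7649 / 369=-20.73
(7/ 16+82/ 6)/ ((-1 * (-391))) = 677/ 18768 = 0.04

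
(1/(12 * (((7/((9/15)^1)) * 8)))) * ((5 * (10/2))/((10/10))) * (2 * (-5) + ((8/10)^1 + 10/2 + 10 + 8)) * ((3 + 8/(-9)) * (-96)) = -437/7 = -62.43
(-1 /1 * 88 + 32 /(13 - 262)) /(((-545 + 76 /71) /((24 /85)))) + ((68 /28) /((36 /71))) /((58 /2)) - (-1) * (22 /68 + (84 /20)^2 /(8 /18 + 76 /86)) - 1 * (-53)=904519296695723 /13537482375900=66.82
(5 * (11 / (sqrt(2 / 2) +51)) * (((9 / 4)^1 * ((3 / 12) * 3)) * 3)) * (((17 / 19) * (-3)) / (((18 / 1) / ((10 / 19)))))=-0.42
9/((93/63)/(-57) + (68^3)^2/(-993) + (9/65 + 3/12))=-927124380/10256512610064713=-0.00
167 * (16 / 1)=2672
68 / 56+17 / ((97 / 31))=9027 / 1358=6.65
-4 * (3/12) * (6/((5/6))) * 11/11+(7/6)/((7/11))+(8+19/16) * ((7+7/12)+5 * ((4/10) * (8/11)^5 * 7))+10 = 15534443623/154608960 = 100.48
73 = 73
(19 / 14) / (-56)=-0.02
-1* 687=-687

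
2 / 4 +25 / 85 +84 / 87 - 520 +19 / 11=-5602101 / 10846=-516.51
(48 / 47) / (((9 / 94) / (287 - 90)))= 6304 / 3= 2101.33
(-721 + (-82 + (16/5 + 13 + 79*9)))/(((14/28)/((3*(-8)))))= 18192/5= 3638.40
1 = 1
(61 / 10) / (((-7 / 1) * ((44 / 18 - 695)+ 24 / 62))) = 17019 / 13518050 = 0.00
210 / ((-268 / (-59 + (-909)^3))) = 39432198120 / 67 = 588540270.45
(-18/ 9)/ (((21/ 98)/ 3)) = -28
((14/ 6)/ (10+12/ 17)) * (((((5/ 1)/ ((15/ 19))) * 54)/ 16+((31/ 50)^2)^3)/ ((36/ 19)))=108163616813963/ 43875000000000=2.47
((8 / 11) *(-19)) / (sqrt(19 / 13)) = -8 *sqrt(247) / 11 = -11.43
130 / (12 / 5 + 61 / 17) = 11050 / 509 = 21.71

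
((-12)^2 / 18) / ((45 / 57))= 152 / 15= 10.13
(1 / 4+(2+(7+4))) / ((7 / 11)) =583 / 28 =20.82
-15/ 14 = -1.07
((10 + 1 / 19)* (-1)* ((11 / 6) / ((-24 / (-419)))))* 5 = -1608.77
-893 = -893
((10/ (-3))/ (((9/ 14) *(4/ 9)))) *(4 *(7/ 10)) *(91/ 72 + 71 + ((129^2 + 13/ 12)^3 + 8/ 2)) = -390267957283511041/ 2592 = -150566341544564.44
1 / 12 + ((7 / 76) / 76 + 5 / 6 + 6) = 119873 / 17328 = 6.92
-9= -9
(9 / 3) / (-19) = -0.16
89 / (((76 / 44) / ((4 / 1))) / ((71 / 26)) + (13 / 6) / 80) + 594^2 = 24531826308 / 69433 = 353316.53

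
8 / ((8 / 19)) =19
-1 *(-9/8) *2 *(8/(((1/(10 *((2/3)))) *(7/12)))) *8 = 11520/7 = 1645.71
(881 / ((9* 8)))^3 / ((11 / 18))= 683797841 / 228096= 2997.85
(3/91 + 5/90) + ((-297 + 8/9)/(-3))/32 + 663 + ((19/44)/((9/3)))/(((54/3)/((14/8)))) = 24006715/36036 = 666.19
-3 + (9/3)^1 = 0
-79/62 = -1.27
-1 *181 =-181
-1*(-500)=500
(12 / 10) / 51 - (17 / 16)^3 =-409413 / 348160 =-1.18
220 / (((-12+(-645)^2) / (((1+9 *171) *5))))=1694000 / 416013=4.07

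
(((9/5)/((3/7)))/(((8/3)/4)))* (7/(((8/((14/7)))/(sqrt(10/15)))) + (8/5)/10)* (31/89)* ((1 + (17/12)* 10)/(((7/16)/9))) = 1218672/11125 + 177723* sqrt(6)/445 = 1087.81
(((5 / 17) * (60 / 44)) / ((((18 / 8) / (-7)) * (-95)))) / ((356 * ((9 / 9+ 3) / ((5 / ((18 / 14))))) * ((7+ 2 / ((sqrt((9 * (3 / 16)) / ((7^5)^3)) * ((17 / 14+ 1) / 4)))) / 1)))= -168175 / 24596638236469534488308+ 71483532400 * sqrt(21) / 55342436032056452598693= 0.00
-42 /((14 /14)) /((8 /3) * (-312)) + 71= 29557 /416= 71.05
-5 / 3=-1.67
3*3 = 9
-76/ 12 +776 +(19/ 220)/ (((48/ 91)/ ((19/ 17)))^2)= 112803976339/ 146488320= 770.05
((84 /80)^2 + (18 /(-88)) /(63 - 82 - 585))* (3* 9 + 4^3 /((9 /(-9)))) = -13555431 /332200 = -40.81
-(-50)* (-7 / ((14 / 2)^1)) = -50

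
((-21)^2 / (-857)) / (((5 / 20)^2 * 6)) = -1176 / 857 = -1.37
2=2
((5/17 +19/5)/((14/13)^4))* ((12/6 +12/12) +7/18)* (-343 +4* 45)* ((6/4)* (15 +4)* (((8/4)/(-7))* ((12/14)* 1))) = 11735.36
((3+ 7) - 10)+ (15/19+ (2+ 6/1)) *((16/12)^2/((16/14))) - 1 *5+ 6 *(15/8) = 13627/684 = 19.92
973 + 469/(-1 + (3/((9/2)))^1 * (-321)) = 208726/215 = 970.82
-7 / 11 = -0.64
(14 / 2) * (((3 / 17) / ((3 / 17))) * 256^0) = 7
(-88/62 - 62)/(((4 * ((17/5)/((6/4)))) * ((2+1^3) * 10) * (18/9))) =-983/8432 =-0.12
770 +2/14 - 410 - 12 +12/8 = 4895/14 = 349.64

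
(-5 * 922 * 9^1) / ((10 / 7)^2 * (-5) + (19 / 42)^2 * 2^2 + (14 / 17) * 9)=311050530 / 14797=21021.19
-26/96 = -13/48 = -0.27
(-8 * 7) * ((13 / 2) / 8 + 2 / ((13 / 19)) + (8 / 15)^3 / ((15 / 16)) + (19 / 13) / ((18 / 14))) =-371066927 / 1316250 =-281.91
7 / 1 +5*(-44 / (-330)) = 23 / 3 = 7.67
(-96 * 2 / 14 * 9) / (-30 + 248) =-0.57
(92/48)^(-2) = 144/529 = 0.27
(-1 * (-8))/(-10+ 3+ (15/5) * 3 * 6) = 8/47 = 0.17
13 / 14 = 0.93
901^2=811801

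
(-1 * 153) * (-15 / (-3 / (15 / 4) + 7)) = 11475 / 31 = 370.16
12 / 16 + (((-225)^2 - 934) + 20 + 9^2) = 199171 / 4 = 49792.75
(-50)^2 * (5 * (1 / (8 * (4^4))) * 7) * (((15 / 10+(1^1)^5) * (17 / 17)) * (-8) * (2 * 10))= -546875 / 32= -17089.84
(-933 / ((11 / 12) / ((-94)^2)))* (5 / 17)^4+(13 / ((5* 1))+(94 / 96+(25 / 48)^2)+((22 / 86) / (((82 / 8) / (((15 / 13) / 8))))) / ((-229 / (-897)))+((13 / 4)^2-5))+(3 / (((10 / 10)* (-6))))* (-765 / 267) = -25589323809762950585759 / 380293279820847360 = -67288.39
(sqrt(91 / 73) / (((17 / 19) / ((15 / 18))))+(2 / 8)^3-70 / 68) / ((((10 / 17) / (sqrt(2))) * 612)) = 0.00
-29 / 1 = -29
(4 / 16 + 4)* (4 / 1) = 17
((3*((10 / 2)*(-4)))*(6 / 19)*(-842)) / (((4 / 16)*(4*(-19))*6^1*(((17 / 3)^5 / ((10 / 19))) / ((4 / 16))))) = -30690900 / 9738799163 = -0.00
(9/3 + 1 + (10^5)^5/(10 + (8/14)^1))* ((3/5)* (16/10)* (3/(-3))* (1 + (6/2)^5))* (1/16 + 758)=-155372490000000000000000657003672/925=-167970259459459459459460200000.00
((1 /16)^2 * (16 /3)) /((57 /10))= 5 /1368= 0.00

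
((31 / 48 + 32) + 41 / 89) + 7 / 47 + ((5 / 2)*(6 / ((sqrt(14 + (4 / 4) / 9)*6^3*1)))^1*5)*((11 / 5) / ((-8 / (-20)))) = 275*sqrt(127) / 6096 + 6677161 / 200784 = 33.76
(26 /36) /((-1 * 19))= -13 /342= -0.04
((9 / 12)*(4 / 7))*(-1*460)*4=-5520 / 7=-788.57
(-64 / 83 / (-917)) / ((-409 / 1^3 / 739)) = -47296 / 31129399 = -0.00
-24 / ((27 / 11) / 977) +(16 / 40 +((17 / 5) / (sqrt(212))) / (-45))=-429862 / 45 - 17*sqrt(53) / 23850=-9552.49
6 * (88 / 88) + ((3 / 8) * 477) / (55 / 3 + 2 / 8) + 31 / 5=48671 / 2230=21.83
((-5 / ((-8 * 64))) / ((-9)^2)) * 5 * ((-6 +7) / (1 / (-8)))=-25 / 5184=-0.00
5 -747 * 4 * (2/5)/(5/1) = -5851/25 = -234.04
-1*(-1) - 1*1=0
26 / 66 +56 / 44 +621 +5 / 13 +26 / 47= 1143067 / 1833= 623.60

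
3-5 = -2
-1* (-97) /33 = 97 /33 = 2.94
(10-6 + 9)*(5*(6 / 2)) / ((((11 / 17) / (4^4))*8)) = 106080 / 11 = 9643.64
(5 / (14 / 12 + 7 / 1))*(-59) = -1770 / 49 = -36.12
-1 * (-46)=46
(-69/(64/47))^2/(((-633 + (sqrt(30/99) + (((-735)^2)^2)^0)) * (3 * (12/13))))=-39603700851/26994651136 - 15191293 * sqrt(330)/215957209088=-1.47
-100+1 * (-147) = -247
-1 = -1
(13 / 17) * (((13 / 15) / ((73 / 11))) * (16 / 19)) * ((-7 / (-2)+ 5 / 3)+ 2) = 639496 / 1061055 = 0.60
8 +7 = 15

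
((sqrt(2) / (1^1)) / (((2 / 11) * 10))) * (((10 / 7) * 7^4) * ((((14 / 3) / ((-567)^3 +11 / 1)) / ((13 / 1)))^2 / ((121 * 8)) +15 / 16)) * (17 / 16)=66858587753025755160729689 * sqrt(2) / 35579527322148793691136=2657.49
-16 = -16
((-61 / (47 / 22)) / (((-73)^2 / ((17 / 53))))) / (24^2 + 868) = -11407 / 9584217158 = -0.00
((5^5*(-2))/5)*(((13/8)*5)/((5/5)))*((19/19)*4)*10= -406250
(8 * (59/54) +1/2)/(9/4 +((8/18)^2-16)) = -2994/4391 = -0.68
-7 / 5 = -1.40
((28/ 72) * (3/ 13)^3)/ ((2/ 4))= 21/ 2197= 0.01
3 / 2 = 1.50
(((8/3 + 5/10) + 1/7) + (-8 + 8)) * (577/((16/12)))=80203/56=1432.20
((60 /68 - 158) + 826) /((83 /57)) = 7809 /17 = 459.35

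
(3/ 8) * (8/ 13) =3/ 13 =0.23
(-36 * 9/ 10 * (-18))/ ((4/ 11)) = 8019/ 5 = 1603.80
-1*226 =-226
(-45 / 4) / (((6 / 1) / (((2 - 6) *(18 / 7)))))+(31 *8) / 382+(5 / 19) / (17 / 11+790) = 4409359284 / 221183921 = 19.94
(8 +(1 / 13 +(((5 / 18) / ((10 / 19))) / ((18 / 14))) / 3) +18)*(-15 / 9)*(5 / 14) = -8280925 / 530712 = -15.60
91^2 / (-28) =-1183 / 4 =-295.75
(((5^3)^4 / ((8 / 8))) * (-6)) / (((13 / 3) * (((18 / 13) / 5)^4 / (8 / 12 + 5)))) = -5699005126953125 / 17496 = -325731888829.05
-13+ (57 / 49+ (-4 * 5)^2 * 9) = 175820 / 49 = 3588.16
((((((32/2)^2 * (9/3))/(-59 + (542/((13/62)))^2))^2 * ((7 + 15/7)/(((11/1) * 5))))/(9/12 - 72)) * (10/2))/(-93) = 479174066176/289156033606034187179125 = 0.00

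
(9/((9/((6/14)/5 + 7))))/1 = 248/35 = 7.09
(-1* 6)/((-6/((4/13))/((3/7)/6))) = 2/91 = 0.02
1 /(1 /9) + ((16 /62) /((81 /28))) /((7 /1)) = 22631 /2511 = 9.01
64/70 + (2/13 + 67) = 30971/455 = 68.07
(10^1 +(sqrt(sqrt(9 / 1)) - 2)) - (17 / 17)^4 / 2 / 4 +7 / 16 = sqrt(3) +133 / 16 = 10.04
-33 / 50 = -0.66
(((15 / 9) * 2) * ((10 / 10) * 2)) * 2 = 40 / 3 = 13.33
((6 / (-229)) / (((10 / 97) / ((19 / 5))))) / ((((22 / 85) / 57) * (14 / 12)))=-16072803 / 88165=-182.30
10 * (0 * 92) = 0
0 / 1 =0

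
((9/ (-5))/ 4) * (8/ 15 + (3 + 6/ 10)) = -93/ 50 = -1.86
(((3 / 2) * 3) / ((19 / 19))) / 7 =9 / 14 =0.64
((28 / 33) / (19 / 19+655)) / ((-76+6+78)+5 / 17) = 119 / 763092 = 0.00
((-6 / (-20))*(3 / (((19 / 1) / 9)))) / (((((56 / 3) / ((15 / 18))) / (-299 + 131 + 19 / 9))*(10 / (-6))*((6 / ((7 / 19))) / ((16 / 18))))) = 1493 / 14440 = 0.10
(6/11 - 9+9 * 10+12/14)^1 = 6345/77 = 82.40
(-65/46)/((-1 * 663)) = 5/2346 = 0.00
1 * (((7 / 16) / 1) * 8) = 7 / 2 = 3.50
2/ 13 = 0.15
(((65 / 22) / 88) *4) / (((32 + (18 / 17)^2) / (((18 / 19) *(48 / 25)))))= 202878 / 27507535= 0.01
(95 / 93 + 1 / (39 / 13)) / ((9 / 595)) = 8330 / 93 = 89.57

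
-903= -903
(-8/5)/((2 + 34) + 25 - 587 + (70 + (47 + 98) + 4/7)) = 0.01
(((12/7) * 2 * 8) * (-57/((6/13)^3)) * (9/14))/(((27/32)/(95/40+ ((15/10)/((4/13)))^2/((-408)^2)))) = -39120996941/1359456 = -28776.95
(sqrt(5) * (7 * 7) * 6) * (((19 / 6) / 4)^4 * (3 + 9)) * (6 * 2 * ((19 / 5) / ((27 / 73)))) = 8857006123 * sqrt(5) / 51840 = 382038.34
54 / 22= 27 / 11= 2.45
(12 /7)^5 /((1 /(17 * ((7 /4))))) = 440.46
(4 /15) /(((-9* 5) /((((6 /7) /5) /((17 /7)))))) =-8 /19125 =-0.00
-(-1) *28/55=28/55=0.51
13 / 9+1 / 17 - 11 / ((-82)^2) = 1544837 / 1028772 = 1.50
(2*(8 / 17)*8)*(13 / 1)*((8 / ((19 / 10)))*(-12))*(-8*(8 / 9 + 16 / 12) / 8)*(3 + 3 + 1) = 74547200 / 969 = 76932.09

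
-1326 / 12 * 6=-663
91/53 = 1.72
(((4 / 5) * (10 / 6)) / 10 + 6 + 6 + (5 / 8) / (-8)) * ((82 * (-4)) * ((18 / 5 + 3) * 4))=-5219423 / 50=-104388.46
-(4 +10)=-14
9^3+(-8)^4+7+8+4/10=24202/5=4840.40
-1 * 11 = -11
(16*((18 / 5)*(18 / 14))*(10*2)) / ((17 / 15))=155520 / 119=1306.89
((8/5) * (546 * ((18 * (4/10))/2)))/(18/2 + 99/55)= 1456/5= 291.20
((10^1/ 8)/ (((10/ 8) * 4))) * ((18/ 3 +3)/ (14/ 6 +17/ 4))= 27/ 79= 0.34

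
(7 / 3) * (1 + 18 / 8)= 91 / 12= 7.58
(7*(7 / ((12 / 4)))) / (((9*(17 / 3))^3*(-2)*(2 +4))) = -49 / 4775436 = -0.00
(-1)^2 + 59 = 60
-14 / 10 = -1.40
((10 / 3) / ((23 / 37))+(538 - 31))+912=98281 / 69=1424.36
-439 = -439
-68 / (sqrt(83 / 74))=-68 * sqrt(6142) / 83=-64.21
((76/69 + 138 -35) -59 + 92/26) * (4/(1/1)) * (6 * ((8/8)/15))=69808/897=77.82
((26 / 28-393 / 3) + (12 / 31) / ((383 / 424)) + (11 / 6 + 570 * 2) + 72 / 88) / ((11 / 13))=36118436458 / 30169293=1197.19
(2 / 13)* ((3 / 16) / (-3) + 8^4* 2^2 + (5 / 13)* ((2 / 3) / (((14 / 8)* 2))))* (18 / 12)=71565359 / 18928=3780.93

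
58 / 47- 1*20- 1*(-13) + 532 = 24733 / 47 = 526.23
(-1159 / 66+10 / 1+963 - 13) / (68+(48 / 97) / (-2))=6033497 / 433752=13.91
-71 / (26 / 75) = -5325 / 26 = -204.81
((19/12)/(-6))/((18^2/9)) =-19/2592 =-0.01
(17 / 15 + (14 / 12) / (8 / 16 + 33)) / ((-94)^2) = 0.00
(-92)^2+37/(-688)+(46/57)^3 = 1078481918803/127412784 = 8464.47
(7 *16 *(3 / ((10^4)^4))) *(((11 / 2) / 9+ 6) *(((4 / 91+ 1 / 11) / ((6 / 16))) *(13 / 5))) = 357 / 1718750000000000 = 0.00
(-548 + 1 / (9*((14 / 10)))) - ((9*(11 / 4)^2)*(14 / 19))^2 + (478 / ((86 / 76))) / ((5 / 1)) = -932131350617 / 312943680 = -2978.59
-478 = -478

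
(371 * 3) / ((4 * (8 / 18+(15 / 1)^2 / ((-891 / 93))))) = -110187 / 9124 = -12.08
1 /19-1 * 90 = -89.95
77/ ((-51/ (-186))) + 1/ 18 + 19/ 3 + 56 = 105023/ 306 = 343.21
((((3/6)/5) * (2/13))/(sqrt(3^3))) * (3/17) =sqrt(3)/3315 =0.00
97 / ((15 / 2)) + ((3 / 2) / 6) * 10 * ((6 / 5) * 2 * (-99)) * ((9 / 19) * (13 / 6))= -170059 / 285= -596.70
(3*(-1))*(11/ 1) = -33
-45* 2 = -90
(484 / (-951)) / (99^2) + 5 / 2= 385147 / 154062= 2.50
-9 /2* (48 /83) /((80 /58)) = -783 /415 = -1.89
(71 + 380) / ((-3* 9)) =-16.70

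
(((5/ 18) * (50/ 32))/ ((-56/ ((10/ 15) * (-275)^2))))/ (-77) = 859375/ 169344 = 5.07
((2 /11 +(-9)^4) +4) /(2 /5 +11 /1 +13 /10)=722170 /1397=516.94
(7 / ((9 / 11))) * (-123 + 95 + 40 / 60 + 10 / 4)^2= 1709477 / 324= 5276.16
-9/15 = -3/5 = -0.60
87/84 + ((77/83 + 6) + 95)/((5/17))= 807799/2324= 347.59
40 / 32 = 5 / 4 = 1.25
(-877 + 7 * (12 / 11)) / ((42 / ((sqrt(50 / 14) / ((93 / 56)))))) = -191260 * sqrt(7) / 21483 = -23.55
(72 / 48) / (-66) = -1 / 44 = -0.02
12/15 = 4/5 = 0.80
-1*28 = -28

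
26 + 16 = 42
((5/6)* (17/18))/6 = 85/648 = 0.13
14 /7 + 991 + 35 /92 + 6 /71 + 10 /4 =6505643 /6532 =995.96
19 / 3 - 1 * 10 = -11 / 3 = -3.67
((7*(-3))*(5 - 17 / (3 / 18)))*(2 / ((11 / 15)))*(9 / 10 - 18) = -1044981 / 11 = -94998.27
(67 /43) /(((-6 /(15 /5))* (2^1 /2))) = -67 /86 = -0.78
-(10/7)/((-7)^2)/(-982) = 5/168413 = 0.00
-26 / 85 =-0.31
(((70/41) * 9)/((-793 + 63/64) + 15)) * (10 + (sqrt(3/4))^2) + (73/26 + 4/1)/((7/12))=2125857078/185538899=11.46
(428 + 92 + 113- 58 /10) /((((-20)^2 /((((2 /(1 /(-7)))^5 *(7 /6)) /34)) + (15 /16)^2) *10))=47225249792 /645455625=73.17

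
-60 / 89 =-0.67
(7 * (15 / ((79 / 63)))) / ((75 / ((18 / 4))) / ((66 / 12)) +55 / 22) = 87318 / 5767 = 15.14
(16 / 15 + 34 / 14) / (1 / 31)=11377 / 105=108.35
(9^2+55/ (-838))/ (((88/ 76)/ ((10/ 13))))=53.77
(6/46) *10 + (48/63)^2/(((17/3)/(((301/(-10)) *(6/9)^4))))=2312078/3325455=0.70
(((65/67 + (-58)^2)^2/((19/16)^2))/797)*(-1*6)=-78073428801024/1291561613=-60448.86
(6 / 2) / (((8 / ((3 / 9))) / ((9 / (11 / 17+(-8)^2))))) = 0.02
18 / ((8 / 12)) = 27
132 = 132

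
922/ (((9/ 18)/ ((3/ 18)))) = 922/ 3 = 307.33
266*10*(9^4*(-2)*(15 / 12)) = -43630650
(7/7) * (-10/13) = -10/13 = -0.77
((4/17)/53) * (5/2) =10/901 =0.01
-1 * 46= -46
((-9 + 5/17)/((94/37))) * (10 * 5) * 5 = -856.70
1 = 1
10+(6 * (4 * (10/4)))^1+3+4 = 77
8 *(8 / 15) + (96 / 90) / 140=4.27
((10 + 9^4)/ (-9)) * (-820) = 5388220/ 9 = 598691.11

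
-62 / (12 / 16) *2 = -496 / 3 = -165.33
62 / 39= 1.59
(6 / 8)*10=15 / 2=7.50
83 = 83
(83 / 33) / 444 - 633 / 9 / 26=-514183 / 190476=-2.70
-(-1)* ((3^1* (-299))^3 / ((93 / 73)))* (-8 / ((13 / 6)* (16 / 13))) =52686601929 / 31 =1699567804.16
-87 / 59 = -1.47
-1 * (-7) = 7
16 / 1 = 16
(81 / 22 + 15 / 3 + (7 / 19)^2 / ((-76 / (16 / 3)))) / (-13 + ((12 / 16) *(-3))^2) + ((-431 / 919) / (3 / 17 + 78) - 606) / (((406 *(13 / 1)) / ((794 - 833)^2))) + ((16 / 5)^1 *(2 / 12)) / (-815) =-117327632078930220917 / 667656912933814650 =-175.73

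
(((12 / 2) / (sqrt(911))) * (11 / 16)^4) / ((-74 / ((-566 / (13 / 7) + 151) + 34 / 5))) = 419596419 * sqrt(911) / 143586426880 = 0.09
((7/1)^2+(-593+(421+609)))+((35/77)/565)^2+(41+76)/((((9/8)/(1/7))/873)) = 145534345513/10815343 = 13456.29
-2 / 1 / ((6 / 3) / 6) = -6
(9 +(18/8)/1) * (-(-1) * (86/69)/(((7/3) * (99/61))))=13115/3542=3.70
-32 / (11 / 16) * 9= -4608 / 11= -418.91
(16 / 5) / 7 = 16 / 35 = 0.46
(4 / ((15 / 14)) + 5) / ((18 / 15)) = 131 / 18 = 7.28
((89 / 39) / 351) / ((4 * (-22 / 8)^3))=-1424 / 18220059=-0.00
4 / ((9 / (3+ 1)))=1.78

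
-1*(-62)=62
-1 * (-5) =5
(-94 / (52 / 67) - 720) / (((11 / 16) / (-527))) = 644753.17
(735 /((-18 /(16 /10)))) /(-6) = 10.89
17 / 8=2.12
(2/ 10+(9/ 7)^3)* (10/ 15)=7976/ 5145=1.55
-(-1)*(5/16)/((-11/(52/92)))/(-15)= 13/12144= 0.00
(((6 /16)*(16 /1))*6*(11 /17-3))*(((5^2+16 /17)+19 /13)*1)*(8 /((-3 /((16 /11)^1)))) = 372080640 /41327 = 9003.33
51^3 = 132651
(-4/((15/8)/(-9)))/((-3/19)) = -121.60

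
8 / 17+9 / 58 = 617 / 986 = 0.63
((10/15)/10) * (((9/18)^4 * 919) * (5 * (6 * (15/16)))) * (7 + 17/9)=22975/24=957.29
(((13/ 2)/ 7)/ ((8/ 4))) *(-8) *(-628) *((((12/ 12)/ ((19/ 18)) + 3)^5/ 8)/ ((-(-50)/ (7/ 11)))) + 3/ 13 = 2518725531909/ 708164314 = 3556.70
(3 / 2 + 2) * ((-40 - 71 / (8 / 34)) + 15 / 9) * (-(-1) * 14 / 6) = -199969 / 72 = -2777.35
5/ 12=0.42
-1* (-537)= 537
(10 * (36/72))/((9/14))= 70/9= 7.78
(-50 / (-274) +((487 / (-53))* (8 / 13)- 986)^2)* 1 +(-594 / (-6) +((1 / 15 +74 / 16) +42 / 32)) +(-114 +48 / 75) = 76746306592867021 / 78044132400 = 983370.62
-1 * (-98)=98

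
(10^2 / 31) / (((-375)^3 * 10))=-2 / 326953125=-0.00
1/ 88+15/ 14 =667/ 616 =1.08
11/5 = 2.20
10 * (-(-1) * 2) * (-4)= -80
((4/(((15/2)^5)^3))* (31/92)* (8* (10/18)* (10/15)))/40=2031616/271932105926513671875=0.00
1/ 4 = 0.25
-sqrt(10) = -3.16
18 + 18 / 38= 351 / 19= 18.47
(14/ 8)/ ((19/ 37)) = 259/ 76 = 3.41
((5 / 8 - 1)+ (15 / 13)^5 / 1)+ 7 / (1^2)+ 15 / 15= 28723873 / 2970344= 9.67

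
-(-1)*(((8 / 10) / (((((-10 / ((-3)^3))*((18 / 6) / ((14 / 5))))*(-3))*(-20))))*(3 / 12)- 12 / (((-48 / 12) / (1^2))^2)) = -927 / 1250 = -0.74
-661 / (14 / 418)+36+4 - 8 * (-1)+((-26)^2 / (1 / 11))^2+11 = 386920936 / 7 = 55274419.43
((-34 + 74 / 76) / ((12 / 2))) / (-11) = 1255 / 2508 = 0.50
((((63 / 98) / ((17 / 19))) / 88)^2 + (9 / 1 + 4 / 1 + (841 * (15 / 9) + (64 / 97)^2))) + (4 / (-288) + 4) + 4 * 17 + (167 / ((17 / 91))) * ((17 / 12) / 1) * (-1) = 8196935063754721 / 37145416847616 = 220.67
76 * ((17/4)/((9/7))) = 251.22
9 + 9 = 18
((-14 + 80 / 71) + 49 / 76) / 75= -4399 / 26980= -0.16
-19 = -19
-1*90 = -90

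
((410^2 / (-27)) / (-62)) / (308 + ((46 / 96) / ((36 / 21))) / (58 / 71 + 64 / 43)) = 548678400 / 1683554789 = 0.33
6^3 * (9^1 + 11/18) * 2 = 4152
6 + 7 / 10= 67 / 10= 6.70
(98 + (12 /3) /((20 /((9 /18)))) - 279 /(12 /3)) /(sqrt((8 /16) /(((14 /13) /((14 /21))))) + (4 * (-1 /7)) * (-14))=47628 /13375 - 567 * sqrt(546) /53500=3.31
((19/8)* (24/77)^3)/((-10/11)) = -16416/207515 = -0.08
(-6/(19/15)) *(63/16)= -2835/152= -18.65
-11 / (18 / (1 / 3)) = -0.20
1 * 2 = 2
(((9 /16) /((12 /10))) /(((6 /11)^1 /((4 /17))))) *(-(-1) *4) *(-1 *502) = -13805 /34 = -406.03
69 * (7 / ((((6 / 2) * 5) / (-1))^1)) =-161 / 5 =-32.20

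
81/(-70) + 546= 38139/70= 544.84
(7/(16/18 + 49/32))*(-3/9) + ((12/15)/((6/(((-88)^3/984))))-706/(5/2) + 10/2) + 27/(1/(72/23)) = -286.18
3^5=243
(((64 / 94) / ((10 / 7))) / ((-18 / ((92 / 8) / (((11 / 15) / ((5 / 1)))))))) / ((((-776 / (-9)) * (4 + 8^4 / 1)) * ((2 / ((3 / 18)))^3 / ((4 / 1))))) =-161 / 11843187840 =-0.00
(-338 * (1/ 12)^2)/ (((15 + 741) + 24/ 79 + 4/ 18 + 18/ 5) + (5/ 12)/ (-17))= -1134835/ 367493878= -0.00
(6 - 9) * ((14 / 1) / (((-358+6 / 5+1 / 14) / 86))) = 252840 / 24971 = 10.13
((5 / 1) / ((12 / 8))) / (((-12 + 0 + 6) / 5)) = -25 / 9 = -2.78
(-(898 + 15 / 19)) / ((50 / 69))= -1178313 / 950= -1240.33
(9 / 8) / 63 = 1 / 56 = 0.02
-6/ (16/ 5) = -15/ 8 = -1.88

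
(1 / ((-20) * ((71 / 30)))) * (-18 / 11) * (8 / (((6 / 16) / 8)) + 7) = 4797 / 781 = 6.14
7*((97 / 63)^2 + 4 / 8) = 22787 / 1134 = 20.09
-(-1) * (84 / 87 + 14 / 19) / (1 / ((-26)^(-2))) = 469 / 186238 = 0.00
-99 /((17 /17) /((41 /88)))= -369 /8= -46.12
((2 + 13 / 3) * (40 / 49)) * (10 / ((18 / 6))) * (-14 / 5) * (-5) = 15200 / 63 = 241.27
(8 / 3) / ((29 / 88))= 704 / 87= 8.09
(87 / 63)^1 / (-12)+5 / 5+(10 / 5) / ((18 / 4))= 335 / 252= 1.33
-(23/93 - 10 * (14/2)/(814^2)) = -7616599/30810714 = -0.25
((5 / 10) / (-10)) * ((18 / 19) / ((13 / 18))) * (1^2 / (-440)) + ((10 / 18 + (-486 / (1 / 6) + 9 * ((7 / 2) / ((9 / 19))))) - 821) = -17948229571 / 4890600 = -3669.94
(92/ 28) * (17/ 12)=391/ 84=4.65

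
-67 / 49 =-1.37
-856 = -856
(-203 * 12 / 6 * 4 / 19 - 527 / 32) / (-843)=61981 / 512544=0.12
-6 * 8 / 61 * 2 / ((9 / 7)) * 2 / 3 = -448 / 549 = -0.82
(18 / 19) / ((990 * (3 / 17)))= 17 / 3135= 0.01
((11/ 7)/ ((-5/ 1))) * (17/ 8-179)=3113/ 56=55.59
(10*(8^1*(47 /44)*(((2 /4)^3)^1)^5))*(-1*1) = -235 /90112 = -0.00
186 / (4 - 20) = -93 / 8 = -11.62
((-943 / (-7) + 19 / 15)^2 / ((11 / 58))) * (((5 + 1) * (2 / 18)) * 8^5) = 70444970934272 / 33075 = 2129855508.22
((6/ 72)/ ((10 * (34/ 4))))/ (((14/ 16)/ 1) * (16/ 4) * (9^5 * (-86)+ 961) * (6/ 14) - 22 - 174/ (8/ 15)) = -1/ 7768552305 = -0.00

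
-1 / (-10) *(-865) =-173 / 2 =-86.50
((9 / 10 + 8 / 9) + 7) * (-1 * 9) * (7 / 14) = -791 / 20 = -39.55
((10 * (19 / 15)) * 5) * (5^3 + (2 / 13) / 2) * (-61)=-6281780 / 13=-483213.85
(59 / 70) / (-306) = -59 / 21420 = -0.00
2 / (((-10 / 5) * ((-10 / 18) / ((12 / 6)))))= 18 / 5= 3.60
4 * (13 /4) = 13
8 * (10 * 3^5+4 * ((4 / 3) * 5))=58960 / 3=19653.33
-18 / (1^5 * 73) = -18 / 73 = -0.25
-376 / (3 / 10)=-3760 / 3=-1253.33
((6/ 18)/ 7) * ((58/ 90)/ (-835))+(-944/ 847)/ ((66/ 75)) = -190027657/ 150036975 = -1.27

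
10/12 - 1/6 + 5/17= 49/51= 0.96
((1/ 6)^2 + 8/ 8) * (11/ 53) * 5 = 2035/ 1908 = 1.07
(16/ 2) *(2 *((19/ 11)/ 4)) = 76/ 11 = 6.91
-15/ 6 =-5/ 2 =-2.50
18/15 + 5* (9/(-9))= -19/5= -3.80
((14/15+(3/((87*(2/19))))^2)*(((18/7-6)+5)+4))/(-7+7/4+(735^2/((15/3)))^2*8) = 682643/10995712249169865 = 0.00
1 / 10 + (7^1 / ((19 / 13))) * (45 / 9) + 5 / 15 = 13897 / 570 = 24.38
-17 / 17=-1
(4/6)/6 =1/9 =0.11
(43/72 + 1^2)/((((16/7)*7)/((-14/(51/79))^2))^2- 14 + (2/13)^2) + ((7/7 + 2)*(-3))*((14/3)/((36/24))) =-447099379712794123/15902922683564496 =-28.11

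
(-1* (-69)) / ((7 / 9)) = 621 / 7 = 88.71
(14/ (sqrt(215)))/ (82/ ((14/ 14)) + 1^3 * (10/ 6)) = 42 * sqrt(215)/ 53965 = 0.01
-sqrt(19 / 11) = -sqrt(209) / 11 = -1.31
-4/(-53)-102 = -5402/53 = -101.92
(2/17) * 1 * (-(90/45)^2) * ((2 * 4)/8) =-8/17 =-0.47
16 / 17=0.94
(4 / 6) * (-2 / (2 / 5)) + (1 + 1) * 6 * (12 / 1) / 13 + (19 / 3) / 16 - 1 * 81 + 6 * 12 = -179 / 208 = -0.86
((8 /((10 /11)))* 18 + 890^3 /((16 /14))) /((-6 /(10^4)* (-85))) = 616848033400 /51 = 12095059478.43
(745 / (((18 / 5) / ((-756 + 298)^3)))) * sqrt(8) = -357867872200 * sqrt(2) / 9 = -56233510933.65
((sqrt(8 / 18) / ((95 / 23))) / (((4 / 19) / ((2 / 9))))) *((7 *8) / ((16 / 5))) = 161 / 54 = 2.98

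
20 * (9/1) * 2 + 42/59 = 21282/59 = 360.71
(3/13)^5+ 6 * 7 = 15594549/371293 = 42.00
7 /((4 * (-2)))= -7 /8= -0.88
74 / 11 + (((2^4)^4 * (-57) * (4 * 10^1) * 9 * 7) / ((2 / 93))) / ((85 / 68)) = -350185586681.27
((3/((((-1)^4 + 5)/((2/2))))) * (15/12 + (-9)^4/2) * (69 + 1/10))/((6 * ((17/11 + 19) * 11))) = 9070757/108480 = 83.62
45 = 45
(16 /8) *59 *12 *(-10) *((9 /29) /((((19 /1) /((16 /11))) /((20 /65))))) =-8156160 /78793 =-103.51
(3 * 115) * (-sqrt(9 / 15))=-69 * sqrt(15)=-267.24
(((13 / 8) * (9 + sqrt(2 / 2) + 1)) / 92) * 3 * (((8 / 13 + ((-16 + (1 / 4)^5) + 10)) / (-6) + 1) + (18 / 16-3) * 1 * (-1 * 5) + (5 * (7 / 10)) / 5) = 52593717 / 7536640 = 6.98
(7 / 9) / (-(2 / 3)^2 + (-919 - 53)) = -7 / 8752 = -0.00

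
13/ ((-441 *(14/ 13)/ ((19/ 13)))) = -247/ 6174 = -0.04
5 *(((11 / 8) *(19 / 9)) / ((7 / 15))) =5225 / 168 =31.10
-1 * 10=-10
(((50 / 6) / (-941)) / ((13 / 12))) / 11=-100 / 134563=-0.00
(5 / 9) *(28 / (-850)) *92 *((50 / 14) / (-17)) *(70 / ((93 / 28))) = 1803200 / 241893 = 7.45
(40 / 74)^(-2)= 1369 / 400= 3.42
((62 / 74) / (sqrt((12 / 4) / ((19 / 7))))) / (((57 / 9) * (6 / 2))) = 31 * sqrt(399) / 14763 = 0.04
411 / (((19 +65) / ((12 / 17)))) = 3.45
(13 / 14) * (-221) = -2873 / 14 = -205.21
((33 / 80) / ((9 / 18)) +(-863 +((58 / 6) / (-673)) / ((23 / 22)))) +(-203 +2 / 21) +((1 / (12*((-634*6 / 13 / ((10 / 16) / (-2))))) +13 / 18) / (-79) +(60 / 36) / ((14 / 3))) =-11094413077872823 / 10419779247360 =-1064.75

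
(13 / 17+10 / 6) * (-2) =-248 / 51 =-4.86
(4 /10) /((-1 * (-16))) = 1 /40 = 0.02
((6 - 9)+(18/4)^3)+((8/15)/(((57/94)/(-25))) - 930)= -1181765/1368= -863.86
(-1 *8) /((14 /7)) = -4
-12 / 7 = -1.71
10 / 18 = 5 / 9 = 0.56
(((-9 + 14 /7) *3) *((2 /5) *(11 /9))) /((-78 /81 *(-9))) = -77 /65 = -1.18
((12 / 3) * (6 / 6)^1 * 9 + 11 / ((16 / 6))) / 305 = 321 / 2440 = 0.13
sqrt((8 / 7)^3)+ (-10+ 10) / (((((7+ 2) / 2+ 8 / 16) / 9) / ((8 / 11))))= 16 *sqrt(14) / 49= 1.22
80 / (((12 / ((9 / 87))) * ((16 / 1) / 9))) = 45 / 116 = 0.39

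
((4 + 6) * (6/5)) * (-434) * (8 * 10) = -416640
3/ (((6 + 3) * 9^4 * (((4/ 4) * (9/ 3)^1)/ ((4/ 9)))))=0.00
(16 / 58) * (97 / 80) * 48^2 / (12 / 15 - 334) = -55872 / 24157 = -2.31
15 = 15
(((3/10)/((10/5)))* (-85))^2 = 2601/16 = 162.56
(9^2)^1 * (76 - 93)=-1377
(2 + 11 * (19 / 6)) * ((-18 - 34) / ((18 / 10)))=-28730 / 27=-1064.07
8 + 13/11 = 101/11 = 9.18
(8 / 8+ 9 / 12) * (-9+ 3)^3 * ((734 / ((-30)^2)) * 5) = -7707 / 5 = -1541.40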